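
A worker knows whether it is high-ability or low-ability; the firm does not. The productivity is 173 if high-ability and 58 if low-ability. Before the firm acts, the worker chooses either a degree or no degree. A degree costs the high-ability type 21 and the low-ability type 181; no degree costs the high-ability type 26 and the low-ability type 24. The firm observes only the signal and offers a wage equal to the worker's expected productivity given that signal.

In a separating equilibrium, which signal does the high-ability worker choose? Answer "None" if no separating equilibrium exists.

degree

Try high-ability → degree, low-ability → no degree:
  If types separate, degree earns payment 173 and no degree earns 58.
  High-ability: degree gives 173 − 21 = 152; no degree gives 58 − 26 = 32. No deviation. ✓
  Low-ability: no degree gives 58 − 24 = 34; degree gives 173 − 181 = -8. No deviation. ✓
Both hold — the high-ability type sends degree.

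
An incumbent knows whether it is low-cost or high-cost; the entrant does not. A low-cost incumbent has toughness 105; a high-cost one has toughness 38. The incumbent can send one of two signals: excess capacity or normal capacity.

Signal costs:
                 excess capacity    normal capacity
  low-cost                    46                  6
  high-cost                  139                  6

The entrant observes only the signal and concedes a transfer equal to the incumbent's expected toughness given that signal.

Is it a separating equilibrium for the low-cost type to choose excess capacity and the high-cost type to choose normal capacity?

If types separate, excess capacity earns payment 105 and normal capacity earns 38.
Low-cost: excess capacity gives 105 − 46 = 59; normal capacity gives 38 − 6 = 32. No deviation. ✓
High-cost: normal capacity gives 38 − 6 = 32; excess capacity gives 105 − 139 = -34. No deviation. ✓
Both incentive constraints hold.

Yes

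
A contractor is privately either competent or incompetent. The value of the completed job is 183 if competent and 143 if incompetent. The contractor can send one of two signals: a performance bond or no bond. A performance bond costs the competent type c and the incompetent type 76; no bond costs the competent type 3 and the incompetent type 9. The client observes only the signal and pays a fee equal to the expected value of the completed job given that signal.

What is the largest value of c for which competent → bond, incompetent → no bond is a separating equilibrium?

Under separation: bond → competent (pays 183); no bond → incompetent (pays 143).
Incompetent: 143 − 9 = 134 ≥ 183 − 76 = 107. Holds regardless of c. ✓
Competent: 183 − c ≥ 143 − 3, so c ≤ 183 − 140 = 43.

43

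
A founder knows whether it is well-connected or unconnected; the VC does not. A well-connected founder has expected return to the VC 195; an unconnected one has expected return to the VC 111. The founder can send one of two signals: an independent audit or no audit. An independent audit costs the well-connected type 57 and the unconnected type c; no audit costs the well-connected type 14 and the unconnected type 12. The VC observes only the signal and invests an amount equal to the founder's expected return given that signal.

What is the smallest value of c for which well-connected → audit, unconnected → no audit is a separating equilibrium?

96

Under separation: audit → well-connected (pays 195); no audit → unconnected (pays 111).
Well-connected: 195 − 57 = 138 ≥ 111 − 14 = 97. Holds regardless of c. ✓
Unconnected: 111 − 12 ≥ 195 − c, so c ≥ 195 − 99 = 96.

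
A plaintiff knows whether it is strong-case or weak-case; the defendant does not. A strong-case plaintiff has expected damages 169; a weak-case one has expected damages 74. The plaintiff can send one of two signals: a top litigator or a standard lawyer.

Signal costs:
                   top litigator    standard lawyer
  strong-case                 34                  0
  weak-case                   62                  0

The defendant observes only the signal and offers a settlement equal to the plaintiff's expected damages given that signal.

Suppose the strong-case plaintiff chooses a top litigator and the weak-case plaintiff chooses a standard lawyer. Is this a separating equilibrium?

No

If types separate, top litigator earns payment 169 and standard lawyer earns 74.
Strong-case: top litigator gives 169 − 34 = 135; standard lawyer gives 74 − 0 = 74. No deviation. ✓
Weak-case: standard lawyer gives 74 − 0 = 74; top litigator gives 169 − 62 = 107. Would deviate. ✗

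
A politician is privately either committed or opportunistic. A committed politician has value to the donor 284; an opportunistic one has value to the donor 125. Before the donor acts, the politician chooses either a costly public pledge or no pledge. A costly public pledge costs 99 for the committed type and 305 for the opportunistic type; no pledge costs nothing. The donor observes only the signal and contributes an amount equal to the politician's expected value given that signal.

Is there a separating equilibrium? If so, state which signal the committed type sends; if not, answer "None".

pledge

Try committed → pledge, opportunistic → no pledge:
  If types separate, pledge earns payment 284 and no pledge earns 125.
  Committed: pledge gives 284 − 99 = 185; no pledge gives 125 − 0 = 125. No deviation. ✓
  Opportunistic: no pledge gives 125 − 0 = 125; pledge gives 284 − 305 = -21. No deviation. ✓
Both hold — the committed type sends pledge.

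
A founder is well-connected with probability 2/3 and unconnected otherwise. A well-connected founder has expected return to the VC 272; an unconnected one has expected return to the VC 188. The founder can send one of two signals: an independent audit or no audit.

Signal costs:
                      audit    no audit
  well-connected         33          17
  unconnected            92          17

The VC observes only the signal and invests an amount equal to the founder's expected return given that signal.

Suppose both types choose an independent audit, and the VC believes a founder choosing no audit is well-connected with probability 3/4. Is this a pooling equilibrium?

At the pooled signal (audit) the VC holds the prior 2/3 and pays 2/3·272 + 1/3·188 = 244. Off-path (no audit) belief 3/4 gives 3/4·272 + 1/4·188 = 251.
Well-connected: audit gives 244 − 33 = 211; no audit gives 251 − 17 = 234. Deviates. ✗
Unconnected: audit gives 244 − 92 = 152; no audit gives 251 − 17 = 234. Deviates. ✗

No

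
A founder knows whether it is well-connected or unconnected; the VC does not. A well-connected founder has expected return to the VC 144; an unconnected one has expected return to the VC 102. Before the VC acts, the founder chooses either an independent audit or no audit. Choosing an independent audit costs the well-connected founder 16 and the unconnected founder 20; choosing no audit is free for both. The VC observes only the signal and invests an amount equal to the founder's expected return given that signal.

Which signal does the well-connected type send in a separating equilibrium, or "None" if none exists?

None

Try well-connected → audit, unconnected → no audit:
  Under separation the VC infers type exactly: audit → well-connected (pays 144), no audit → unconnected (pays 102).
  Well-connected: audit gives 144 − 16 = 128; no audit gives 102 − 0 = 102. No deviation. ✓
  Unconnected: no audit gives 102 − 0 = 102; audit gives 144 − 20 = 124. Would deviate. ✗
Try well-connected → no audit, unconnected → audit:
  Under separation the VC infers type exactly: no audit → well-connected (pays 144), audit → unconnected (pays 102).
  Well-connected: no audit gives 144 − 0 = 144; audit gives 102 − 16 = 86. No deviation. ✓
  Unconnected: audit gives 102 − 20 = 82; no audit gives 144 − 0 = 144. Would deviate. ✗
Neither assignment is incentive-compatible.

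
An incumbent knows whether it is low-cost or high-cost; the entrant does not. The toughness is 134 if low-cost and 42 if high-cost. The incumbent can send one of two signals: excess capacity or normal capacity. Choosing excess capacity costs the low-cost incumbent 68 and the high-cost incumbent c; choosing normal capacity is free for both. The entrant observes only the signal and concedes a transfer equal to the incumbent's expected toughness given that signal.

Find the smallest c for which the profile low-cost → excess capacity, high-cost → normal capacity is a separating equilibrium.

92

Under separation: excess capacity → low-cost (pays 134); normal capacity → high-cost (pays 42).
Low-cost: 134 − 68 = 66 ≥ 42 − 0 = 42. Holds regardless of c. ✓
High-cost: 42 − 0 ≥ 134 − c, so c ≥ 134 − 42 = 92.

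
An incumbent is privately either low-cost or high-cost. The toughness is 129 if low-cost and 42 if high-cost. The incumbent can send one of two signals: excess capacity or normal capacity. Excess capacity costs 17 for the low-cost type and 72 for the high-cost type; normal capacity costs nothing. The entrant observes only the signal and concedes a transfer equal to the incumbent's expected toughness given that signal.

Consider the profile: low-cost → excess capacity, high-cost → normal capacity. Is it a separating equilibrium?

Under separation the entrant infers type exactly: excess capacity → low-cost (pays 129), normal capacity → high-cost (pays 42).
Low-cost: excess capacity gives 129 − 17 = 112; normal capacity gives 42 − 0 = 42. No deviation. ✓
High-cost: normal capacity gives 42 − 0 = 42; excess capacity gives 129 − 72 = 57. Would deviate. ✗

No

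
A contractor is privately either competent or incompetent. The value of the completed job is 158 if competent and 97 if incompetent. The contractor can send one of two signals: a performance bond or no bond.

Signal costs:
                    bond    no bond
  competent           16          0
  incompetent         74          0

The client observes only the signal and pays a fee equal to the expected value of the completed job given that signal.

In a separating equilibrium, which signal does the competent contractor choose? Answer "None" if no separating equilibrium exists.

bond

Try competent → bond, incompetent → no bond:
  Under separation the client infers type exactly: bond → competent (pays 158), no bond → incompetent (pays 97).
  Competent: bond gives 158 − 16 = 142; no bond gives 97 − 0 = 97. No deviation. ✓
  Incompetent: no bond gives 97 − 0 = 97; bond gives 158 − 74 = 84. No deviation. ✓
Both hold — the competent type sends bond.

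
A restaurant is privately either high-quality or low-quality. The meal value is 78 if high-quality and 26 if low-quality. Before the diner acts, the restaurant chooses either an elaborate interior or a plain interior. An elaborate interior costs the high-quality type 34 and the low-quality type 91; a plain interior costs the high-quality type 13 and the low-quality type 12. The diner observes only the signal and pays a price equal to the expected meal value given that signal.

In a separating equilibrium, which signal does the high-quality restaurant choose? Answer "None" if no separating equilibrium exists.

Try high-quality → elaborate interior, low-quality → plain interior:
  If types separate, elaborate interior earns payment 78 and plain interior earns 26.
  High-quality: elaborate interior gives 78 − 34 = 44; plain interior gives 26 − 13 = 13. No deviation. ✓
  Low-quality: plain interior gives 26 − 12 = 14; elaborate interior gives 78 − 91 = -13. No deviation. ✓
Both hold — the high-quality type sends elaborate interior.

elaborate interior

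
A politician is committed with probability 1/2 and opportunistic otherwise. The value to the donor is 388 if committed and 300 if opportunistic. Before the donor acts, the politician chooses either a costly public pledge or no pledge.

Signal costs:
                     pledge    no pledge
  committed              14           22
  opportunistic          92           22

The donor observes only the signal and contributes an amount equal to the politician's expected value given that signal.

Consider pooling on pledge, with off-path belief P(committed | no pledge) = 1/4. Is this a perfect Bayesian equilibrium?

No

On the equilibrium path (pledge) the donor holds the prior 1/2 and pays 1/2·388 + 1/2·300 = 344. Off-path (no pledge) belief 1/4 gives 1/4·388 + 3/4·300 = 322.
Committed: pledge gives 344 − 14 = 330; no pledge gives 322 − 22 = 300. Stays. ✓
Opportunistic: pledge gives 344 − 92 = 252; no pledge gives 322 − 22 = 300. Deviates. ✗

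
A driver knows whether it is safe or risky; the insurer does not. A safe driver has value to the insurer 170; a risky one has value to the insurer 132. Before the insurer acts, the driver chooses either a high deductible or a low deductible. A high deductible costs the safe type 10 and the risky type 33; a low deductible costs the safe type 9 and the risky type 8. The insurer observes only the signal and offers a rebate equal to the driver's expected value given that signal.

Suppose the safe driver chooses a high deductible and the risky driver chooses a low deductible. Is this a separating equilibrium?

If types separate, high deductible earns payment 170 and low deductible earns 132.
Safe: high deductible gives 170 − 10 = 160; low deductible gives 132 − 9 = 123. No deviation. ✓
Risky: low deductible gives 132 − 8 = 124; high deductible gives 170 − 33 = 137. Would deviate. ✗

No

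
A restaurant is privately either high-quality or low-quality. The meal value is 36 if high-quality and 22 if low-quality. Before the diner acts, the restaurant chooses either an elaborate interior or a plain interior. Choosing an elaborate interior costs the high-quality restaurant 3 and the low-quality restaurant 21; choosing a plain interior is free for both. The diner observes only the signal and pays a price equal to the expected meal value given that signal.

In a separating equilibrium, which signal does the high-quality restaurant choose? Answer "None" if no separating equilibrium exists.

elaborate interior

Try high-quality → elaborate interior, low-quality → plain interior:
  If types separate, elaborate interior earns payment 36 and plain interior earns 22.
  High-quality: elaborate interior gives 36 − 3 = 33; plain interior gives 22 − 0 = 22. No deviation. ✓
  Low-quality: plain interior gives 22 − 0 = 22; elaborate interior gives 36 − 21 = 15. No deviation. ✓
Both hold — the high-quality type sends elaborate interior.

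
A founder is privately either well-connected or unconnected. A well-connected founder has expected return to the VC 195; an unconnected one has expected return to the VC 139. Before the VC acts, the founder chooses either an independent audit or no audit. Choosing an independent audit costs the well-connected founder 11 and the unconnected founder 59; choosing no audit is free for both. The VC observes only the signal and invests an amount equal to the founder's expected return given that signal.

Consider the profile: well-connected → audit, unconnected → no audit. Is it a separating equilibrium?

If types separate, audit earns payment 195 and no audit earns 139.
Well-connected: audit gives 195 − 11 = 184; no audit gives 139 − 0 = 139. No deviation. ✓
Unconnected: no audit gives 139 − 0 = 139; audit gives 195 − 59 = 136. No deviation. ✓
Neither type gains from mimicking the other.

Yes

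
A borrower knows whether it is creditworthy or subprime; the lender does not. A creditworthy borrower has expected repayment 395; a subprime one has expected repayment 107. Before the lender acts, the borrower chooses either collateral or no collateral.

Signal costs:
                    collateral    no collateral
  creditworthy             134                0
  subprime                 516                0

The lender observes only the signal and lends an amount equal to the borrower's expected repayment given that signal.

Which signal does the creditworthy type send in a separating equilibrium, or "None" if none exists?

Try creditworthy → collateral, subprime → no collateral:
  If types separate, collateral earns payment 395 and no collateral earns 107.
  Creditworthy: collateral gives 395 − 134 = 261; no collateral gives 107 − 0 = 107. No deviation. ✓
  Subprime: no collateral gives 107 − 0 = 107; collateral gives 395 − 516 = -121. No deviation. ✓
Both hold — the creditworthy type sends collateral.

collateral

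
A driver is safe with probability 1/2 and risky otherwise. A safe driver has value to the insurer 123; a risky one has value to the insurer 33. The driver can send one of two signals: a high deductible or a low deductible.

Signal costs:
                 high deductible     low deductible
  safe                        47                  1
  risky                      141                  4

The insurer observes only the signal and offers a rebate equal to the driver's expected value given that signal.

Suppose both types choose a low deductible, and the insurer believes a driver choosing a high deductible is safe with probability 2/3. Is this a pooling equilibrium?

At the pooled signal (low deductible) the insurer holds the prior 1/2 and pays 1/2·123 + 1/2·33 = 78. Off-path (high deductible) belief 2/3 gives 2/3·123 + 1/3·33 = 93.
Safe: low deductible gives 78 − 1 = 77; high deductible gives 93 − 47 = 46. Stays. ✓
Risky: low deductible gives 78 − 4 = 74; high deductible gives 93 − 141 = -48. Stays. ✓

Yes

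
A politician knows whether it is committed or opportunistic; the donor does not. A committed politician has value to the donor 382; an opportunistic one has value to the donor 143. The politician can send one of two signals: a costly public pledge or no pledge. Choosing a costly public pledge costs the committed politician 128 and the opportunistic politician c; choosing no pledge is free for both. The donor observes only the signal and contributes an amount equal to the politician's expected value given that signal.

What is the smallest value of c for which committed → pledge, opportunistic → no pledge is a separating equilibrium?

Under separation: pledge → committed (pays 382); no pledge → opportunistic (pays 143).
Committed: 382 − 128 = 254 ≥ 143 − 0 = 143. Holds regardless of c. ✓
Opportunistic: 143 − 0 ≥ 382 − c, so c ≥ 382 − 143 = 239.

239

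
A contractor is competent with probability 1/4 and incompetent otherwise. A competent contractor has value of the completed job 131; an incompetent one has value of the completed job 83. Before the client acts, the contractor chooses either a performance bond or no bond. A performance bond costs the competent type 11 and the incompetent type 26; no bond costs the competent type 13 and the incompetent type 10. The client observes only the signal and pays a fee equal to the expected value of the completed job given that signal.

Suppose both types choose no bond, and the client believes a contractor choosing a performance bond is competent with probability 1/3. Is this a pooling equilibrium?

At the pooled signal (no bond) the client holds the prior 1/4 and pays 1/4·131 + 3/4·83 = 95. Off-path (bond) belief 1/3 gives 1/3·131 + 2/3·83 = 99.
Competent: no bond gives 95 − 13 = 82; bond gives 99 − 11 = 88. Deviates. ✗
Incompetent: no bond gives 95 − 10 = 85; bond gives 99 − 26 = 73. Stays. ✓

No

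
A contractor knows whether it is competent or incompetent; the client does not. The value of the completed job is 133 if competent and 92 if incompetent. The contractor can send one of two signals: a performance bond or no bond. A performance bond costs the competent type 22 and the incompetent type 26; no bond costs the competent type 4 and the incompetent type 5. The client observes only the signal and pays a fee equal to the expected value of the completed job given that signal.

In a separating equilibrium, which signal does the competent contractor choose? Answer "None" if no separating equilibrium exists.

Try competent → bond, incompetent → no bond:
  If types separate, bond earns payment 133 and no bond earns 92.
  Competent: bond gives 133 − 22 = 111; no bond gives 92 − 4 = 88. No deviation. ✓
  Incompetent: no bond gives 92 − 5 = 87; bond gives 133 − 26 = 107. Would deviate. ✗
Try competent → no bond, incompetent → bond:
  If types separate, no bond earns payment 133 and bond earns 92.
  Competent: no bond gives 133 − 4 = 129; bond gives 92 − 22 = 70. No deviation. ✓
  Incompetent: bond gives 92 − 26 = 66; no bond gives 133 − 5 = 128. Would deviate. ✗
Neither assignment is incentive-compatible.

None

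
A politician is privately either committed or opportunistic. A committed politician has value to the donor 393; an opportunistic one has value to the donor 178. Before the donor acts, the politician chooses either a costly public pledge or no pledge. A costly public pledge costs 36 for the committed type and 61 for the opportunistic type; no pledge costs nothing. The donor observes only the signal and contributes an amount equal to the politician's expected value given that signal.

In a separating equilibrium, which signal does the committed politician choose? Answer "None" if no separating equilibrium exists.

None

Try committed → pledge, opportunistic → no pledge:
  If types separate, pledge earns payment 393 and no pledge earns 178.
  Committed: pledge gives 393 − 36 = 357; no pledge gives 178 − 0 = 178. No deviation. ✓
  Opportunistic: no pledge gives 178 − 0 = 178; pledge gives 393 − 61 = 332. Would deviate. ✗
Try committed → no pledge, opportunistic → pledge:
  If types separate, no pledge earns payment 393 and pledge earns 178.
  Committed: no pledge gives 393 − 0 = 393; pledge gives 178 − 36 = 142. No deviation. ✓
  Opportunistic: pledge gives 178 − 61 = 117; no pledge gives 393 − 0 = 393. Would deviate. ✗
Neither assignment is incentive-compatible.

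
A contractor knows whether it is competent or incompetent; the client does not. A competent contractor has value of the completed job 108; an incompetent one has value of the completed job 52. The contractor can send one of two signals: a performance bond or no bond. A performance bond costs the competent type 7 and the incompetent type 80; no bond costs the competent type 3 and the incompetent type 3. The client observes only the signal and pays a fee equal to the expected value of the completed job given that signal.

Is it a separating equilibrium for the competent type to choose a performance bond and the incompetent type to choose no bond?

Yes

Under separation the client infers type exactly: bond → competent (pays 108), no bond → incompetent (pays 52).
Competent: bond gives 108 − 7 = 101; no bond gives 52 − 3 = 49. No deviation. ✓
Incompetent: no bond gives 52 − 3 = 49; bond gives 108 − 80 = 28. No deviation. ✓
Both incentive constraints hold.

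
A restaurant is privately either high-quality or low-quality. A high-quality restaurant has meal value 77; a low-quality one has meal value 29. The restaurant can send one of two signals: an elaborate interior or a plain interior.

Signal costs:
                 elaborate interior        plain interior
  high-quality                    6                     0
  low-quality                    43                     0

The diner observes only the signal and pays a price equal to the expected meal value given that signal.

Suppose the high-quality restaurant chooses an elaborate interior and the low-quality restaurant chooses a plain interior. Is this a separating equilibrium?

If types separate, elaborate interior earns payment 77 and plain interior earns 29.
High-quality: elaborate interior gives 77 − 6 = 71; plain interior gives 29 − 0 = 29. No deviation. ✓
Low-quality: plain interior gives 29 − 0 = 29; elaborate interior gives 77 − 43 = 34. Would deviate. ✗

No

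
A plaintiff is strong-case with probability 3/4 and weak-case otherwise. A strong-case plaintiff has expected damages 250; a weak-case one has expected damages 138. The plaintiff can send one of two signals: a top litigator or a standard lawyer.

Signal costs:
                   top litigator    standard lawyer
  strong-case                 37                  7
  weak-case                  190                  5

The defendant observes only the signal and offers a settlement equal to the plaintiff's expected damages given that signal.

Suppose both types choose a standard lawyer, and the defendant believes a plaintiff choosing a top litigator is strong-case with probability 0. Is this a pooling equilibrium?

Yes

At the pooled signal (standard lawyer) the defendant holds the prior 3/4 and pays 3/4·250 + 1/4·138 = 222. Off-path (top litigator) belief 0 gives 0·250 + 1·138 = 138.
Strong-case: standard lawyer gives 222 − 7 = 215; top litigator gives 138 − 37 = 101. Stays. ✓
Weak-case: standard lawyer gives 222 − 5 = 217; top litigator gives 138 − 190 = -52. Stays. ✓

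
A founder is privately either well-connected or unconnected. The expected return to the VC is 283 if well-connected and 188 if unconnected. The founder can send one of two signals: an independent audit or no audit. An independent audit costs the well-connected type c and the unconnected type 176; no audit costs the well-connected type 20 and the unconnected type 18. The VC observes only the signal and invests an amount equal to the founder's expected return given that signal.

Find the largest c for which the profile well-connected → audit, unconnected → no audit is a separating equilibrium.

115

Under separation: audit → well-connected (pays 283); no audit → unconnected (pays 188).
Unconnected: 188 − 18 = 170 ≥ 283 − 176 = 107. Holds regardless of c. ✓
Well-connected: 283 − c ≥ 188 − 20, so c ≤ 283 − 168 = 115.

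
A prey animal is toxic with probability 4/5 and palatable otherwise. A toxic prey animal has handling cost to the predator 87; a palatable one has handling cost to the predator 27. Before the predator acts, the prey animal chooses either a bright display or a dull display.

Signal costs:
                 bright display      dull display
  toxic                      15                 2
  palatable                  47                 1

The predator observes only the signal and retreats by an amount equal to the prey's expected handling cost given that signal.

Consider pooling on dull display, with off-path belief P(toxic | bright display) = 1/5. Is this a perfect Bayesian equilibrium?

Yes

At the pooled signal (dull display) the predator holds the prior 4/5 and pays 4/5·87 + 1/5·27 = 75. Off-path (bright display) belief 1/5 gives 1/5·87 + 4/5·27 = 39.
Toxic: dull display gives 75 − 2 = 73; bright display gives 39 − 15 = 24. Stays. ✓
Palatable: dull display gives 75 − 1 = 74; bright display gives 39 − 47 = -8. Stays. ✓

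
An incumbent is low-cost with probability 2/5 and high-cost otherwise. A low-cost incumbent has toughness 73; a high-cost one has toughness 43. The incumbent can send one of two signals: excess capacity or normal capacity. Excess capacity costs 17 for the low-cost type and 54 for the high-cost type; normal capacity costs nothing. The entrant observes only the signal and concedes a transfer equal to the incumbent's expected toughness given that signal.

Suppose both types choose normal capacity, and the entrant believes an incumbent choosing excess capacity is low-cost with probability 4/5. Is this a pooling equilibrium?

At the pooled signal (normal capacity) the entrant holds the prior 2/5 and pays 2/5·73 + 3/5·43 = 55. Off-path (excess capacity) belief 4/5 gives 4/5·73 + 1/5·43 = 67.
Low-cost: normal capacity gives 55 − 0 = 55; excess capacity gives 67 − 17 = 50. Stays. ✓
High-cost: normal capacity gives 55 − 0 = 55; excess capacity gives 67 − 54 = 13. Stays. ✓

Yes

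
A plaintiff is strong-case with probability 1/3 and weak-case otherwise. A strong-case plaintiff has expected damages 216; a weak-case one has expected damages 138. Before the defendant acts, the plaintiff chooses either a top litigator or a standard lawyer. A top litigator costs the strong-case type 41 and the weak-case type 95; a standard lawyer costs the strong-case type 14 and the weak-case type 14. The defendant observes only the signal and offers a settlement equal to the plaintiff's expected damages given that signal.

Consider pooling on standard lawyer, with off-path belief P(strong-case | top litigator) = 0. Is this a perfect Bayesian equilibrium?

On the equilibrium path (standard lawyer) the defendant holds the prior 1/3 and pays 1/3·216 + 2/3·138 = 164. Off-path (top litigator) belief 0 gives 0·216 + 1·138 = 138.
Strong-case: standard lawyer gives 164 − 14 = 150; top litigator gives 138 − 41 = 97. Stays. ✓
Weak-case: standard lawyer gives 164 − 14 = 150; top litigator gives 138 − 95 = 43. Stays. ✓
Beliefs are Bayes-consistent on-path and both types best-respond.

Yes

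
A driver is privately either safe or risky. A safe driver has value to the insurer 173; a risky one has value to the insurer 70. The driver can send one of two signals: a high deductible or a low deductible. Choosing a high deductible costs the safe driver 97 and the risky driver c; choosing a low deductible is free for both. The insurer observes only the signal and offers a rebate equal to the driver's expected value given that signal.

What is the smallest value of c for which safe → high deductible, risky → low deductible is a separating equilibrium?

103

Under separation: high deductible → safe (pays 173); low deductible → risky (pays 70).
Safe: 173 − 97 = 76 ≥ 70 − 0 = 70. Holds regardless of c. ✓
Risky: 70 − 0 ≥ 173 − c, so c ≥ 173 − 70 = 103.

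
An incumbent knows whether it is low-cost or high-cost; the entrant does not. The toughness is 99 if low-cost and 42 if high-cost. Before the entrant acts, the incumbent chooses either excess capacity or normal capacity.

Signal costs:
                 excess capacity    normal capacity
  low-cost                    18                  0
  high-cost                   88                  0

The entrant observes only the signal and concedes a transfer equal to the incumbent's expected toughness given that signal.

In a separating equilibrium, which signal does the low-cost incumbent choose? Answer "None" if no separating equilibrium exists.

excess capacity

Try low-cost → excess capacity, high-cost → normal capacity:
  Under separation the entrant infers type exactly: excess capacity → low-cost (pays 99), normal capacity → high-cost (pays 42).
  Low-cost: excess capacity gives 99 − 18 = 81; normal capacity gives 42 − 0 = 42. No deviation. ✓
  High-cost: normal capacity gives 42 − 0 = 42; excess capacity gives 99 − 88 = 11. No deviation. ✓
Both hold — the low-cost type sends excess capacity.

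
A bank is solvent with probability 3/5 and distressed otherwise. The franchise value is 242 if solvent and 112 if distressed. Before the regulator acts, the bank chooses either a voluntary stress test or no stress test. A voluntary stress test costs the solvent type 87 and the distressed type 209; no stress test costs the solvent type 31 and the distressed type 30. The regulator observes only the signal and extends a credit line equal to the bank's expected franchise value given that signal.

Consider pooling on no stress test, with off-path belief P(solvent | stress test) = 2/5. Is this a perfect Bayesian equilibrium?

Yes

At the pooled signal (no stress test) the regulator holds the prior 3/5 and pays 3/5·242 + 2/5·112 = 190. Off-path (stress test) belief 2/5 gives 2/5·242 + 3/5·112 = 164.
Solvent: no stress test gives 190 − 31 = 159; stress test gives 164 − 87 = 77. Stays. ✓
Distressed: no stress test gives 190 − 30 = 160; stress test gives 164 − 209 = -45. Stays. ✓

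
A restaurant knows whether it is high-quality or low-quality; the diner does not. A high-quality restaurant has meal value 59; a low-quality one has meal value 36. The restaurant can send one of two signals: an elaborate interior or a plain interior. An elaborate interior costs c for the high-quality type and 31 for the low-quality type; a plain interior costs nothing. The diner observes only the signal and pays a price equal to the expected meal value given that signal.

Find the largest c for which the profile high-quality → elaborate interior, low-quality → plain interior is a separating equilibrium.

23

Under separation: elaborate interior → high-quality (pays 59); plain interior → low-quality (pays 36).
Low-quality: 36 − 0 = 36 ≥ 59 − 31 = 28. Holds regardless of c. ✓
High-quality: 59 − c ≥ 36 − 0, so c ≤ 59 − 36 = 23.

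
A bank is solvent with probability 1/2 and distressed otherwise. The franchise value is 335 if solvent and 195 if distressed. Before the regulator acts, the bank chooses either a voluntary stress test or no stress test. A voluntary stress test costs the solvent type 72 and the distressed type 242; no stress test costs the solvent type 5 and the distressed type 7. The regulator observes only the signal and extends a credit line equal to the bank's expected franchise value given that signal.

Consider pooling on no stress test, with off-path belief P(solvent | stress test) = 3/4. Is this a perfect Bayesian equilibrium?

On the equilibrium path (no stress test) the regulator holds the prior 1/2 and pays 1/2·335 + 1/2·195 = 265. Off-path (stress test) belief 3/4 gives 3/4·335 + 1/4·195 = 300.
Solvent: no stress test gives 265 − 5 = 260; stress test gives 300 − 72 = 228. Stays. ✓
Distressed: no stress test gives 265 − 7 = 258; stress test gives 300 − 242 = 58. Stays. ✓
Beliefs are Bayes-consistent on-path and both types best-respond.

Yes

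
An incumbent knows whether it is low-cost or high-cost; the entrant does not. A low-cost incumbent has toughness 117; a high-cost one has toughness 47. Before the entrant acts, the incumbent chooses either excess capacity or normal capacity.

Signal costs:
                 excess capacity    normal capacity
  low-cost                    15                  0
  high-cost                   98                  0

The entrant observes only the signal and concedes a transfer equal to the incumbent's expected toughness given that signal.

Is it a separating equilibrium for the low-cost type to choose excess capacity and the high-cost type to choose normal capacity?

Yes

Under separation the entrant infers type exactly: excess capacity → low-cost (pays 117), normal capacity → high-cost (pays 47).
Low-cost: excess capacity gives 117 − 15 = 102; normal capacity gives 47 − 0 = 47. No deviation. ✓
High-cost: normal capacity gives 47 − 0 = 47; excess capacity gives 117 − 98 = 19. No deviation. ✓
Neither type gains from mimicking the other.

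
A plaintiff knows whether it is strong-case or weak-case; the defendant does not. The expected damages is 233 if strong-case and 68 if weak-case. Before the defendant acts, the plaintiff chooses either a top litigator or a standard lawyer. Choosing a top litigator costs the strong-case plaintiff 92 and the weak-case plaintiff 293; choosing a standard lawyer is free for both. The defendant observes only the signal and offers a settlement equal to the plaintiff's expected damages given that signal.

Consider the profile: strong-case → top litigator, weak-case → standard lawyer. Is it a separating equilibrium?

Under separation the defendant infers type exactly: top litigator → strong-case (pays 233), standard lawyer → weak-case (pays 68).
Strong-case: top litigator gives 233 − 92 = 141; standard lawyer gives 68 − 0 = 68. No deviation. ✓
Weak-case: standard lawyer gives 68 − 0 = 68; top litigator gives 233 − 293 = -60. No deviation. ✓
Both incentive constraints hold.

Yes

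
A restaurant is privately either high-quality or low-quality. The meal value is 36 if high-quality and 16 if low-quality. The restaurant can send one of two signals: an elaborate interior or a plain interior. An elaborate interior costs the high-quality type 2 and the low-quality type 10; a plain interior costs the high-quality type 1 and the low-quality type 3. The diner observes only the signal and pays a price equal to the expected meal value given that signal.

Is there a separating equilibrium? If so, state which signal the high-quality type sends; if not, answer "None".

None

Try high-quality → elaborate interior, low-quality → plain interior:
  If types separate, elaborate interior earns payment 36 and plain interior earns 16.
  High-quality: elaborate interior gives 36 − 2 = 34; plain interior gives 16 − 1 = 15. No deviation. ✓
  Low-quality: plain interior gives 16 − 3 = 13; elaborate interior gives 36 − 10 = 26. Would deviate. ✗
Try high-quality → plain interior, low-quality → elaborate interior:
  If types separate, plain interior earns payment 36 and elaborate interior earns 16.
  High-quality: plain interior gives 36 − 1 = 35; elaborate interior gives 16 − 2 = 14. No deviation. ✓
  Low-quality: elaborate interior gives 16 − 10 = 6; plain interior gives 36 − 3 = 33. Would deviate. ✗
Neither assignment is incentive-compatible.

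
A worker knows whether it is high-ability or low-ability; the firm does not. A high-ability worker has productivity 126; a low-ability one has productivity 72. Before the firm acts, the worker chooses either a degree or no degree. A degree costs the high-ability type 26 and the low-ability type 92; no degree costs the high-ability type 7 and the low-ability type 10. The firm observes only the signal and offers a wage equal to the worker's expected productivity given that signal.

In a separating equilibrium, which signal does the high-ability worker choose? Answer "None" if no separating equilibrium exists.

Try high-ability → degree, low-ability → no degree:
  If types separate, degree earns payment 126 and no degree earns 72.
  High-ability: degree gives 126 − 26 = 100; no degree gives 72 − 7 = 65. No deviation. ✓
  Low-ability: no degree gives 72 − 10 = 62; degree gives 126 − 92 = 34. No deviation. ✓
Both hold — the high-ability type sends degree.

degree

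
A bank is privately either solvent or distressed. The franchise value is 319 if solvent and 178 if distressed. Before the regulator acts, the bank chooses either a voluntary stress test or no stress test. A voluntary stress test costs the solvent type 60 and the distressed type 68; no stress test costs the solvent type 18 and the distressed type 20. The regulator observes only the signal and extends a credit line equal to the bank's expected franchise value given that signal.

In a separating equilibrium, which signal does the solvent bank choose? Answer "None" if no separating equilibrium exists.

Try solvent → stress test, distressed → no stress test:
  If types separate, stress test earns payment 319 and no stress test earns 178.
  Solvent: stress test gives 319 − 60 = 259; no stress test gives 178 − 18 = 160. No deviation. ✓
  Distressed: no stress test gives 178 − 20 = 158; stress test gives 319 − 68 = 251. Would deviate. ✗
Try solvent → no stress test, distressed → stress test:
  If types separate, no stress test earns payment 319 and stress test earns 178.
  Solvent: no stress test gives 319 − 18 = 301; stress test gives 178 − 60 = 118. No deviation. ✓
  Distressed: stress test gives 178 − 68 = 110; no stress test gives 319 − 20 = 299. Would deviate. ✗
Neither assignment is incentive-compatible.

None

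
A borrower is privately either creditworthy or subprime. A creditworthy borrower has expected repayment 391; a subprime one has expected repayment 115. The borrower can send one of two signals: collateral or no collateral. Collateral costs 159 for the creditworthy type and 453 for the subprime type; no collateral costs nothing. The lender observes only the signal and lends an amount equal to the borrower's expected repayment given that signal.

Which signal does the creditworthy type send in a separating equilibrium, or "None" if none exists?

Try creditworthy → collateral, subprime → no collateral:
  If types separate, collateral earns payment 391 and no collateral earns 115.
  Creditworthy: collateral gives 391 − 159 = 232; no collateral gives 115 − 0 = 115. No deviation. ✓
  Subprime: no collateral gives 115 − 0 = 115; collateral gives 391 − 453 = -62. No deviation. ✓
Both hold — the creditworthy type sends collateral.

collateral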